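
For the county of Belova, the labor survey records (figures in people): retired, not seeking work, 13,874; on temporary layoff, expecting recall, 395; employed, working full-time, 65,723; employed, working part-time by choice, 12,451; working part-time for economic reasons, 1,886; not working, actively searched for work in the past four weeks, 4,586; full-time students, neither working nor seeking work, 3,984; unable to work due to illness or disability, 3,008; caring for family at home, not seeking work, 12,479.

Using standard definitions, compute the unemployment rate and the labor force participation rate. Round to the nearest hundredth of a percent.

Unemployment rate ≈ 5.86%; labor force participation rate ≈ 71.83%.

Employed = 65,723 + 12,451 + 1,886 = 80,060 (anyone who worked, including part-time for economic reasons, counts as employed).
Unemployed = 395 + 4,586 = 4,981 (jobless and actively searching, or on temporary layoff).
Labor force = 80,060 + 4,981 = 85,041.
Not in labor force = 13,874 + 3,984 + 3,008 + 12,479 = 33,345 (those not working and not actively searching are outside the labor force).
Civilian working-age population = 85,041 + 33,345 = 118,386.
Unemployment rate = 4,981 / 85,041 = 5.86%.
Labor force participation rate = 85,041 / 118,386 = 71.83%.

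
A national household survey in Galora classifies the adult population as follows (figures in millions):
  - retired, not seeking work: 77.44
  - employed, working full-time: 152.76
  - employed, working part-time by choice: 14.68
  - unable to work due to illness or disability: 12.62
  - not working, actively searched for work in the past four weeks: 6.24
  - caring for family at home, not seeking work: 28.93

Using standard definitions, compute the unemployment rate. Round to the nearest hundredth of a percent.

Employed = 152.76 + 14.68 = 167.44 million.
Unemployed = 6.24 million.
Labor force = 167.44 + 6.24 = 173.68 million.
Unemployment rate = 6.24 / 173.68 = 3.59%.

Unemployment rate ≈ 3.59%.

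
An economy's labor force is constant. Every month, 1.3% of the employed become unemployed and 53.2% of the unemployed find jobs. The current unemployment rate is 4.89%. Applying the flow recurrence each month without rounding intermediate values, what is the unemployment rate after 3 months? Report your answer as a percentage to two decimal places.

Unemployment rate after three months ≈ 2.62%.

With a fixed labor force, u_{t+1} = u_t + s·(1−u_t) − f·u_t = u_t·(1−s−f) + s.
Here 1−s−f = 0.455 and s = 0.013.
u_1 = 0.048900 × 0.455 + 0.013 = 0.035250.
u_2 = 0.035250 × 0.455 + 0.013 = 0.029039.
u_3 = 0.029039 × 0.455 + 0.013 = 0.026213.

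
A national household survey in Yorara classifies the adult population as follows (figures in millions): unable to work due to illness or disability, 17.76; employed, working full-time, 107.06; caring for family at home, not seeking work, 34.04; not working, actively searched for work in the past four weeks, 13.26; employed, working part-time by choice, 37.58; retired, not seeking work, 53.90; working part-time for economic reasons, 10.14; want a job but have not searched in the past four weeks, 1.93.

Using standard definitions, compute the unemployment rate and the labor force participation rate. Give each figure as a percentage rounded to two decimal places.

Unemployment rate ≈ 7.89%; labor force participation rate ≈ 60.96%.

Employed = 107.06 + 37.58 + 10.14 = 154.78 million (anyone who worked, including part-time for economic reasons, counts as employed).
Unemployed = 13.26 million.
Labor force = 154.78 + 13.26 = 168.04 million.
Not in labor force = 17.76 + 34.04 + 53.90 + 1.93 = 107.63 million (those not working and not actively searching are outside the labor force — including those who want a job but have given up searching).
Civilian working-age population = 168.04 + 107.63 = 275.67 million.
Unemployment rate = 13.26 / 168.04 = 7.89%.
Labor force participation rate = 168.04 / 275.67 = 60.96%.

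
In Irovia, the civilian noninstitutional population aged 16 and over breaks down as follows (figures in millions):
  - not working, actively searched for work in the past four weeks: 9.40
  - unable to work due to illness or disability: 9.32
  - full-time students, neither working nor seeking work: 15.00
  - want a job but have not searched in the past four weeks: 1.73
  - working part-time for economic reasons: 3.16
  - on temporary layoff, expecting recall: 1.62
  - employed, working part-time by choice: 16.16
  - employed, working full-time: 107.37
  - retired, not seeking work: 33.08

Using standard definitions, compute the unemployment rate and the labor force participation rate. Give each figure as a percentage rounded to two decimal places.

Unemployment rate ≈ 8.00%; labor force participation rate ≈ 69.96%.

Employed = 3.16 + 16.16 + 107.37 = 126.69 million (anyone who worked, including part-time for economic reasons, counts as employed).
Unemployed = 9.40 + 1.62 = 11.02 million (jobless and actively searching, or on temporary layoff).
Labor force = 126.69 + 11.02 = 137.71 million.
Not in labor force = 9.32 + 15.00 + 1.73 + 33.08 = 59.13 million (those not working and not actively searching are outside the labor force — including those who want a job but have given up searching).
Civilian working-age population = 137.71 + 59.13 = 196.84 million.
Unemployment rate = 11.02 / 137.71 = 8.00%.
Labor force participation rate = 137.71 / 196.84 = 69.96%.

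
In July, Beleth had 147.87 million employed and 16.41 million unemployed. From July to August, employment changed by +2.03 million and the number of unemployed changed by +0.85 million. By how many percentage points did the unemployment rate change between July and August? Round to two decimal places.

July: labor force = 147.87 + 16.41 = 164.28; u = 16.41/164.28 = 9.99%.
August: labor force = 149.90 + 17.26 = 167.16; u = 17.26/167.16 = 10.33%.
Change = 10.33% − 9.99% = +0.34 pp.

The unemployment rate changed by +0.34 percentage points.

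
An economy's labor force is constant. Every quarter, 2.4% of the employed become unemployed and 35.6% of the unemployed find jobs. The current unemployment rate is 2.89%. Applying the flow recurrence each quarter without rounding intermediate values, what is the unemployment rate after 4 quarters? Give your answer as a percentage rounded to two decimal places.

With a fixed labor force, u_{t+1} = u_t + s·(1−u_t) − f·u_t = u_t·(1−s−f) + s.
Here 1−s−f = 0.620 and s = 0.024.
u_1 = 0.028900 × 0.620 + 0.024 = 0.041918.
u_2 = 0.041918 × 0.620 + 0.024 = 0.049989.
u_3 = 0.049989 × 0.620 + 0.024 = 0.054993.
u_4 = 0.054993 × 0.620 + 0.024 = 0.058096.

Unemployment rate after four quarters ≈ 5.81%.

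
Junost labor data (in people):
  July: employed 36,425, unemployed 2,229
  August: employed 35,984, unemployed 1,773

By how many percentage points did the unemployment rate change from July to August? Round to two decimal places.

July: labor force = 36,425 + 2,229 = 38,654; u = 2,229/38,654 = 5.77%.
August: labor force = 35,984 + 1,773 = 37,757; u = 1,773/37,757 = 4.70%.
Change = 4.70% − 5.77% = −1.07 pp.

The unemployment rate changed by −1.07 percentage points.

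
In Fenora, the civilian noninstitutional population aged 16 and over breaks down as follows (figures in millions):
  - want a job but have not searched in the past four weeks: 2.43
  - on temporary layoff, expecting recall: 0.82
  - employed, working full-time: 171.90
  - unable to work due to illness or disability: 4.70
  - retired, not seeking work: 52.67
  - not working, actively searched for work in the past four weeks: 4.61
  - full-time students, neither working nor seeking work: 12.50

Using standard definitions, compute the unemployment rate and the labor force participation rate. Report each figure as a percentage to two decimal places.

Employed = 171.90 million.
Unemployed = 0.82 + 4.61 = 5.43 million (jobless and actively searching, or on temporary layoff).
Labor force = 171.90 + 5.43 = 177.33 million.
Not in labor force = 2.43 + 4.70 + 52.67 + 12.50 = 72.30 million (those not working and not actively searching are outside the labor force — including those who want a job but have given up searching).
Civilian working-age population = 177.33 + 72.30 = 249.63 million.
Unemployment rate = 5.43 / 177.33 = 3.06%.
Labor force participation rate = 177.33 / 249.63 = 71.04%.

Unemployment rate ≈ 3.06%; labor force participation rate ≈ 71.04%.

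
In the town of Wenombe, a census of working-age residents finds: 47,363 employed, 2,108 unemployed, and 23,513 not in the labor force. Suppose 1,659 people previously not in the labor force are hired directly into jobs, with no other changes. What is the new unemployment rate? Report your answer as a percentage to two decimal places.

Initially, labor force = 47,363 + 2,108 = 49,471, so u = 2,108/49,471 = 4.26%.
After the change, employed and labor force both rise by 1,659; unemployed unchanged → E = 49,022, U = 2,108, labor force = 51,130.
New unemployment rate = 2,108 / 51,130 = 4.12%.

New unemployment rate ≈ 4.12%.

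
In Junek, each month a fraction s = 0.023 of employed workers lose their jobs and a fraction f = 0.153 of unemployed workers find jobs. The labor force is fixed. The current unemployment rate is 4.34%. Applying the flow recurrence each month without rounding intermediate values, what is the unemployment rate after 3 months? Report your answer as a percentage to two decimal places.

Unemployment rate after three months ≈ 8.18%.

With a fixed labor force, u_{t+1} = u_t + s·(1−u_t) − f·u_t = u_t·(1−s−f) + s.
Here 1−s−f = 0.824 and s = 0.023.
u_1 = 0.043400 × 0.824 + 0.023 = 0.058762.
u_2 = 0.058762 × 0.824 + 0.023 = 0.071420.
u_3 = 0.071420 × 0.824 + 0.023 = 0.081850.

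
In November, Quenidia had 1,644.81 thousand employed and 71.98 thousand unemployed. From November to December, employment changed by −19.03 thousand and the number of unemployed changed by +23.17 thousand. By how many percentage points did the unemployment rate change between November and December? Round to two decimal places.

The unemployment rate changed by +1.34 percentage points.

November: labor force = 1,644.81 + 71.98 = 1,716.79; u = 71.98/1,716.79 = 4.19%.
December: labor force = 1,625.78 + 95.15 = 1,720.93; u = 95.15/1,720.93 = 5.53%.
Change = 5.53% − 4.19% = +1.34 pp.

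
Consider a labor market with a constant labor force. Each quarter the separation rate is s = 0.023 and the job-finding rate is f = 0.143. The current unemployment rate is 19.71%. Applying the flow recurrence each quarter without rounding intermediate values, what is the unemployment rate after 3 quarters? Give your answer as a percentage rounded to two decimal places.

Unemployment rate after three quarters ≈ 17.25%.

With a fixed labor force, u_{t+1} = u_t + s·(1−u_t) − f·u_t = u_t·(1−s−f) + s.
Here 1−s−f = 0.834 and s = 0.023.
u_1 = 0.197100 × 0.834 + 0.023 = 0.187381.
u_2 = 0.187381 × 0.834 + 0.023 = 0.179276.
u_3 = 0.179276 × 0.834 + 0.023 = 0.172516.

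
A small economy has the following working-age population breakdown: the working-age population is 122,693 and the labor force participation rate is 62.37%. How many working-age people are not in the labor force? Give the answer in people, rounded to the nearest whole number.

About 46,169 are not in the labor force.

Share not in the labor force = 1 − 0.6237 = 0.3763.
Not in labor force = 0.3763 × 122,693 ≈ 46,169.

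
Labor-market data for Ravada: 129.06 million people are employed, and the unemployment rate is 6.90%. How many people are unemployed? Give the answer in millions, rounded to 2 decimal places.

Let U be the number unemployed. The labor force is E + U, and U/(E+U) = 0.0690.
So U = 0.0690 × 129.06 / (1 − 0.0690) = 8.9051 / 0.9310 ≈ 9.57 million.

About 9.57 million are unemployed.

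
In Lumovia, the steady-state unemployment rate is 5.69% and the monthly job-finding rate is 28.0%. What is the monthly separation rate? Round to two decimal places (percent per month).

From u* = s/(s+f): s = u·f/(1−u).
s = 0.0569 × 28.0 / (1 − 0.0569) = 1.5932 / 0.9431 ≈ 1.69% per month.

Separation rate ≈ 1.69% per month.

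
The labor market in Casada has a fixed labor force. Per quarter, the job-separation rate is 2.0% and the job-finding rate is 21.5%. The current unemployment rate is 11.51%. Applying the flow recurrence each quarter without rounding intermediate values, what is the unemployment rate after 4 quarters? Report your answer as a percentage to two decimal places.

With a fixed labor force, u_{t+1} = u_t + s·(1−u_t) − f·u_t = u_t·(1−s−f) + s.
Here 1−s−f = 0.765 and s = 0.020.
u_1 = 0.115100 × 0.765 + 0.020 = 0.108051.
u_2 = 0.108051 × 0.765 + 0.020 = 0.102659.
u_3 = 0.102659 × 0.765 + 0.020 = 0.098534.
u_4 = 0.098534 × 0.765 + 0.020 = 0.095379.

Unemployment rate after four quarters ≈ 9.54%.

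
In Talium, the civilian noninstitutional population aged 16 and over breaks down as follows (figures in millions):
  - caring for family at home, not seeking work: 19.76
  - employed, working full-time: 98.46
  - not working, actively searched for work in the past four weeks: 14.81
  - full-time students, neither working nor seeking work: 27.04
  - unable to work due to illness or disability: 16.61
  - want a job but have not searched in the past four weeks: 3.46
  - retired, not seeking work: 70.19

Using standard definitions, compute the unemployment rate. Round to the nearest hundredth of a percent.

Unemployment rate ≈ 13.07%.

Employed = 98.46 million.
Unemployed = 14.81 million.
Labor force = 98.46 + 14.81 = 113.27 million.
Unemployment rate = 14.81 / 113.27 = 13.07%.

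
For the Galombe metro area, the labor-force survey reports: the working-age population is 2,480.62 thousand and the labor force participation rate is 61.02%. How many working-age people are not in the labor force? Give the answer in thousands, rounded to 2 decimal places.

Share not in the labor force = 1 − 0.6102 = 0.3898.
Not in labor force = 0.3898 × 2,480.62 ≈ 966.95 thousand.

About 966.95 thousand are not in the labor force.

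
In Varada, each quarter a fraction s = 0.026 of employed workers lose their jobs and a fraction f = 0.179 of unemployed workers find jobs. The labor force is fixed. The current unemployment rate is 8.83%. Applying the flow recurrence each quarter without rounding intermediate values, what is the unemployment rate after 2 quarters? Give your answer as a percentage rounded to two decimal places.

With a fixed labor force, u_{t+1} = u_t + s·(1−u_t) − f·u_t = u_t·(1−s−f) + s.
Here 1−s−f = 0.795 and s = 0.026.
u_1 = 0.088300 × 0.795 + 0.026 = 0.096199.
u_2 = 0.096199 × 0.795 + 0.026 = 0.102478.

Unemployment rate after two quarters ≈ 10.25%.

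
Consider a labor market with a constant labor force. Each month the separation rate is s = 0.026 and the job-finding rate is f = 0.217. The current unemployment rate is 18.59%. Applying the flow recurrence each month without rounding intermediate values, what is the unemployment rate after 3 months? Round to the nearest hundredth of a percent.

Unemployment rate after three months ≈ 14.12%.

With a fixed labor force, u_{t+1} = u_t + s·(1−u_t) − f·u_t = u_t·(1−s−f) + s.
Here 1−s−f = 0.757 and s = 0.026.
u_1 = 0.185900 × 0.757 + 0.026 = 0.166726.
u_2 = 0.166726 × 0.757 + 0.026 = 0.152212.
u_3 = 0.152212 × 0.757 + 0.026 = 0.141224.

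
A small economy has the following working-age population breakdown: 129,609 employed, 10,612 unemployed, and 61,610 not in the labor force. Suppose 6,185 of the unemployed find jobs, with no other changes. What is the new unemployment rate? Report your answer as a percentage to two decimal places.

New unemployment rate ≈ 3.16%.

Initially, labor force = 129,609 + 10,612 = 140,221, so u = 10,612/140,221 = 7.57%.
After the change, unemployed falls and employed rises by 6,185; labor force unchanged → E = 135,794, U = 4,427, labor force = 140,221.
New unemployment rate = 4,427 / 140,221 = 3.16%.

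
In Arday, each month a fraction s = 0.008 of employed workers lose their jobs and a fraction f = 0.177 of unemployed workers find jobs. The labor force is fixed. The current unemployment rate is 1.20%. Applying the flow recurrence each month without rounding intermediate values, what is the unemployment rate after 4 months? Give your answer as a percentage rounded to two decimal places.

With a fixed labor force, u_{t+1} = u_t + s·(1−u_t) − f·u_t = u_t·(1−s−f) + s.
Here 1−s−f = 0.815 and s = 0.008.
u_1 = 0.012000 × 0.815 + 0.008 = 0.017780.
u_2 = 0.017780 × 0.815 + 0.008 = 0.022491.
u_3 = 0.022491 × 0.815 + 0.008 = 0.026330.
u_4 = 0.026330 × 0.815 + 0.008 = 0.029459.

Unemployment rate after four months ≈ 2.95%.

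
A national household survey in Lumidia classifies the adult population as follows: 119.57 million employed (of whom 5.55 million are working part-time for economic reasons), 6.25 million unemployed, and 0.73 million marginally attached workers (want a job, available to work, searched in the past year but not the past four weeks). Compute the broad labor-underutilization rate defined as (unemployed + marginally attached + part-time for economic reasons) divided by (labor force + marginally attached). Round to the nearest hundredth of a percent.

Labor force = 119.57 + 6.25 = 125.82 million.
Numerator = 6.25 + 0.73 + 5.55 = 12.53 million.
Denominator = 125.82 + 0.73 = 126.55 million.
Broad rate = 12.53 / 126.55 = 9.90%.

Broad underutilization rate ≈ 9.90%.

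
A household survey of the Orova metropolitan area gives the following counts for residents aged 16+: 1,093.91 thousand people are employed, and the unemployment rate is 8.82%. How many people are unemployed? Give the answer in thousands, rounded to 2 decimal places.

About 105.82 thousand are unemployed.

Let U be the number unemployed. The labor force is E + U, and U/(E+U) = 0.0882.
So U = 0.0882 × 1,093.91 / (1 − 0.0882) = 96.4829 / 0.9118 ≈ 105.82 thousand.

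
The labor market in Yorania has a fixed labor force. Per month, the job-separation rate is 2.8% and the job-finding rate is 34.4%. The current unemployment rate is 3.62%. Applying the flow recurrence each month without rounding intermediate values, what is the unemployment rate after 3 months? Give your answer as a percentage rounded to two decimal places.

With a fixed labor force, u_{t+1} = u_t + s·(1−u_t) − f·u_t = u_t·(1−s−f) + s.
Here 1−s−f = 0.628 and s = 0.028.
u_1 = 0.036200 × 0.628 + 0.028 = 0.050734.
u_2 = 0.050734 × 0.628 + 0.028 = 0.059861.
u_3 = 0.059861 × 0.628 + 0.028 = 0.065593.

Unemployment rate after three months ≈ 6.56%.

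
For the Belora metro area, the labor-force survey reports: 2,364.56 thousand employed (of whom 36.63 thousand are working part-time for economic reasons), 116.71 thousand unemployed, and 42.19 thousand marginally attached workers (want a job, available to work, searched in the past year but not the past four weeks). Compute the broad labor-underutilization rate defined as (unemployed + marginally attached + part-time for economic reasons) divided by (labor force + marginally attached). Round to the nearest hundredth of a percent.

Broad underutilization rate ≈ 7.75%.

Labor force = 2,364.56 + 116.71 = 2,481.27 thousand.
Numerator = 116.71 + 42.19 + 36.63 = 195.53 thousand.
Denominator = 2,481.27 + 42.19 = 2,523.46 thousand.
Broad rate = 195.53 / 2,523.46 = 7.75%.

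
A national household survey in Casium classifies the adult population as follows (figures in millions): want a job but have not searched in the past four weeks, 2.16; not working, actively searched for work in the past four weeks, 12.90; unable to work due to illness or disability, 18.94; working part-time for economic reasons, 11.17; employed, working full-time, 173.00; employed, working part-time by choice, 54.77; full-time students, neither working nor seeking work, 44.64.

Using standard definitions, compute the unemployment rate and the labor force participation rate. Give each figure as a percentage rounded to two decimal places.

Unemployment rate ≈ 5.12%; labor force participation rate ≈ 79.30%.

Employed = 11.17 + 173.00 + 54.77 = 238.94 million (anyone who worked, including part-time for economic reasons, counts as employed).
Unemployed = 12.90 million.
Labor force = 238.94 + 12.90 = 251.84 million.
Not in labor force = 2.16 + 18.94 + 44.64 = 65.74 million (those not working and not actively searching are outside the labor force — including those who want a job but have given up searching).
Civilian working-age population = 251.84 + 65.74 = 317.58 million.
Unemployment rate = 12.90 / 251.84 = 5.12%.
Labor force participation rate = 251.84 / 317.58 = 79.30%.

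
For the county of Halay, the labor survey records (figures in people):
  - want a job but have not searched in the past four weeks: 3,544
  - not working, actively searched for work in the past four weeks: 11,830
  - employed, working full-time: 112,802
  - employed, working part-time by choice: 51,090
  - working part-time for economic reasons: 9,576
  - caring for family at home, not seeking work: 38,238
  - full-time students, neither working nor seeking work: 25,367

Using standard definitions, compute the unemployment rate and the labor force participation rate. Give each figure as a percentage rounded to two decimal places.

Employed = 112,802 + 51,090 + 9,576 = 173,468 (anyone who worked, including part-time for economic reasons, counts as employed).
Unemployed = 11,830.
Labor force = 173,468 + 11,830 = 185,298.
Not in labor force = 3,544 + 38,238 + 25,367 = 67,149 (those not working and not actively searching are outside the labor force — including those who want a job but have given up searching).
Civilian working-age population = 185,298 + 67,149 = 252,447.
Unemployment rate = 11,830 / 185,298 = 6.38%.
Labor force participation rate = 185,298 / 252,447 = 73.40%.

Unemployment rate ≈ 6.38%; labor force participation rate ≈ 73.40%.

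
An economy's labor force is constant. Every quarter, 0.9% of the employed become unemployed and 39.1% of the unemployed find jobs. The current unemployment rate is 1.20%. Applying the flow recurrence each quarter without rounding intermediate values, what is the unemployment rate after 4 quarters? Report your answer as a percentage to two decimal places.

With a fixed labor force, u_{t+1} = u_t + s·(1−u_t) − f·u_t = u_t·(1−s−f) + s.
Here 1−s−f = 0.600 and s = 0.009.
u_1 = 0.012000 × 0.600 + 0.009 = 0.016200.
u_2 = 0.016200 × 0.600 + 0.009 = 0.018720.
u_3 = 0.018720 × 0.600 + 0.009 = 0.020232.
u_4 = 0.020232 × 0.600 + 0.009 = 0.021139.

Unemployment rate after four quarters ≈ 2.11%.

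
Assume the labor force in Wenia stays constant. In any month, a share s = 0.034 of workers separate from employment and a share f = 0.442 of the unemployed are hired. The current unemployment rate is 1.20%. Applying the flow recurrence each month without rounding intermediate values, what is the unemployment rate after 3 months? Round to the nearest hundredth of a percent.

With a fixed labor force, u_{t+1} = u_t + s·(1−u_t) − f·u_t = u_t·(1−s−f) + s.
Here 1−s−f = 0.524 and s = 0.034.
u_1 = 0.012000 × 0.524 + 0.034 = 0.040288.
u_2 = 0.040288 × 0.524 + 0.034 = 0.055111.
u_3 = 0.055111 × 0.524 + 0.034 = 0.062878.

Unemployment rate after three months ≈ 6.29%.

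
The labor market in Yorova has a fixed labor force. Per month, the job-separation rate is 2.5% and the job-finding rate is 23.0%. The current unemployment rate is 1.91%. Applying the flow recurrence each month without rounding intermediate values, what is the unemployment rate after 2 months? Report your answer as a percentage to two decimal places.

With a fixed labor force, u_{t+1} = u_t + s·(1−u_t) − f·u_t = u_t·(1−s−f) + s.
Here 1−s−f = 0.745 and s = 0.025.
u_1 = 0.019100 × 0.745 + 0.025 = 0.039230.
u_2 = 0.039230 × 0.745 + 0.025 = 0.054226.

Unemployment rate after two months ≈ 5.42%.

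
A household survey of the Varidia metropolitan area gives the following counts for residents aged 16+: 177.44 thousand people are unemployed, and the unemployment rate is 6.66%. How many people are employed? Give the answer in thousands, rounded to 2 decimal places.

Labor force = U / u = 177.44 / 0.0666 ≈ 2,664.26 thousand.
Employed = labor force − unemployed = 2,664.26 − 177.44 = 2,486.82 thousand.

About 2,486.82 thousand are employed.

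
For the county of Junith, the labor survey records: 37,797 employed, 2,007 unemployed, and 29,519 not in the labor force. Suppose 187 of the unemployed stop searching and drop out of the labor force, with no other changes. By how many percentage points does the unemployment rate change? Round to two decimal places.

The unemployment rate changes by −0.45 percentage points.

Initially, labor force = 37,797 + 2,007 = 39,804, so u = 2,007/39,804 = 5.04%.
After the change, unemployed and labor force both fall by 187 → E = 37,797, U = 1,820, labor force = 39,617.
New unemployment rate = 1,820 / 39,617 = 4.59%.
Change = 4.59% − 5.04% = −0.45 percentage points.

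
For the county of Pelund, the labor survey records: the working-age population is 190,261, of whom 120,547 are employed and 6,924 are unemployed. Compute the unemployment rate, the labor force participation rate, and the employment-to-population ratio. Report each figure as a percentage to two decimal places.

Labor force = employed + unemployed = 120,547 + 6,924 = 127,471.
Unemployment rate = 6,924 / 127,471 = 5.43%.
Labor force participation rate = 127,471 / 190,261 = 67.00%.
Employment-population ratio = 120,547 / 190,261 = 63.36%.

Unemployment rate ≈ 5.43%; labor force participation rate ≈ 67.00%; employment-population ratio ≈ 63.36%.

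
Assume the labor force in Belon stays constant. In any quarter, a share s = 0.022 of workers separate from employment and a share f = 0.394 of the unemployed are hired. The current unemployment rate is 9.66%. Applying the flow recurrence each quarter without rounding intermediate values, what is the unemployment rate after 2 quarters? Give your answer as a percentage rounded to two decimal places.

With a fixed labor force, u_{t+1} = u_t + s·(1−u_t) − f·u_t = u_t·(1−s−f) + s.
Here 1−s−f = 0.584 and s = 0.022.
u_1 = 0.096600 × 0.584 + 0.022 = 0.078414.
u_2 = 0.078414 × 0.584 + 0.022 = 0.067794.

Unemployment rate after two quarters ≈ 6.78%.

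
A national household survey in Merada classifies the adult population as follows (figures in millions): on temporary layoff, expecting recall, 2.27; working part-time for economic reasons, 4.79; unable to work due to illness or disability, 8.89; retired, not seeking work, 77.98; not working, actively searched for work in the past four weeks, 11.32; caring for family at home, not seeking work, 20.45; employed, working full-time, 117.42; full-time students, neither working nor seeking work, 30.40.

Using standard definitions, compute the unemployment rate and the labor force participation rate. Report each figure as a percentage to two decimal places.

Employed = 4.79 + 117.42 = 122.21 million (anyone who worked, including part-time for economic reasons, counts as employed).
Unemployed = 2.27 + 11.32 = 13.59 million (jobless and actively searching, or on temporary layoff).
Labor force = 122.21 + 13.59 = 135.80 million.
Not in labor force = 8.89 + 77.98 + 20.45 + 30.40 = 137.72 million (those not working and not actively searching are outside the labor force).
Civilian working-age population = 135.80 + 137.72 = 273.52 million.
Unemployment rate = 13.59 / 135.80 = 10.01%.
Labor force participation rate = 135.80 / 273.52 = 49.65%.

Unemployment rate ≈ 10.01%; labor force participation rate ≈ 49.65%.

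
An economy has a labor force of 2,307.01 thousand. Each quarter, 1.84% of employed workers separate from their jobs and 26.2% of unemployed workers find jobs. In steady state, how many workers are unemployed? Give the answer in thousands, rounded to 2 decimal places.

About 151.39 thousand are unemployed in steady state.

Steady-state unemployment rate u* = s/(s+f) = 1.84/(1.84+26.2) = 0.065621.
Unemployed = u* × labor force = 0.065621 × 2,307.01 ≈ 151.39 thousand.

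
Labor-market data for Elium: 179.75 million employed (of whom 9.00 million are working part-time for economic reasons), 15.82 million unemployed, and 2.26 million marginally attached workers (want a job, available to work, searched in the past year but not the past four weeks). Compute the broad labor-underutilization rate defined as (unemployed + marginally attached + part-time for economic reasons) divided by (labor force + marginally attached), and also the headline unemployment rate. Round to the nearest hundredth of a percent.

Broad underutilization rate ≈ 13.69%; headline unemployment rate ≈ 8.09%.

Labor force = 179.75 + 15.82 = 195.57 million.
Numerator = 15.82 + 2.26 + 9.00 = 27.08 million.
Denominator = 195.57 + 2.26 = 197.83 million.
Broad rate = 27.08 / 197.83 = 13.69%.
Headline unemployment rate = 15.82 / 195.57 = 8.09%.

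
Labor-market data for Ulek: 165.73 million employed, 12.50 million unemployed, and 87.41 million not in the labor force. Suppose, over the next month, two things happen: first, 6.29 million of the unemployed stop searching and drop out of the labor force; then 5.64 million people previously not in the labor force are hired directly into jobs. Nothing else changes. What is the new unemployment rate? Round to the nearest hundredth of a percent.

Initially, labor force = 165.73 + 12.50 = 178.23 million, so u = 12.50/178.23 = 7.01%.
After the first change, unemployed and labor force both fall by 6.29 → E = 165.73, U = 6.21, labor force = 171.94 million.
After the second change, employed and labor force both rise by 5.64; unemployed unchanged → E = 171.37, U = 6.21, labor force = 177.58 million.
New unemployment rate = 6.21 / 177.58 = 3.50%.

New unemployment rate ≈ 3.50%.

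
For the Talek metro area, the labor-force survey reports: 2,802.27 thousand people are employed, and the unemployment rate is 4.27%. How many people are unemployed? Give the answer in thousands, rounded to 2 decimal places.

About 124.99 thousand are unemployed.

Let U be the number unemployed. The labor force is E + U, and U/(E+U) = 0.0427.
So U = 0.0427 × 2,802.27 / (1 − 0.0427) = 119.6569 / 0.9573 ≈ 124.99 thousand.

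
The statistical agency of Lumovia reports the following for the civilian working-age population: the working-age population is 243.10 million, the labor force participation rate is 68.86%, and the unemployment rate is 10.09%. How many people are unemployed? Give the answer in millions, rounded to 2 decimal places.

About 16.89 million are unemployed.

Labor force = 0.6886 × 243.10 = 167.40 million.
Unemployed = 0.1009 × 167.40 ≈ 16.89 million.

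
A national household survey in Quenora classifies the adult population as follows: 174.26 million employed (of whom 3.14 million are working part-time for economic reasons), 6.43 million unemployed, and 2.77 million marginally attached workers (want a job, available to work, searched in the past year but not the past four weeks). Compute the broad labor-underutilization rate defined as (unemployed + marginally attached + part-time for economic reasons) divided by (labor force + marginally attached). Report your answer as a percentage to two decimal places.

Labor force = 174.26 + 6.43 = 180.69 million.
Numerator = 6.43 + 2.77 + 3.14 = 12.34 million.
Denominator = 180.69 + 2.77 = 183.46 million.
Broad rate = 12.34 / 183.46 = 6.73%.

Broad underutilization rate ≈ 6.73%.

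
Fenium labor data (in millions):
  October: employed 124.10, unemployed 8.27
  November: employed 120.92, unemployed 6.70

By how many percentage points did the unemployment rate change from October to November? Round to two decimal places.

October: labor force = 124.10 + 8.27 = 132.37; u = 8.27/132.37 = 6.25%.
November: labor force = 120.92 + 6.70 = 127.62; u = 6.70/127.62 = 5.25%.
Change = 5.25% − 6.25% = −1.00 pp.

The unemployment rate changed by −1.00 percentage points.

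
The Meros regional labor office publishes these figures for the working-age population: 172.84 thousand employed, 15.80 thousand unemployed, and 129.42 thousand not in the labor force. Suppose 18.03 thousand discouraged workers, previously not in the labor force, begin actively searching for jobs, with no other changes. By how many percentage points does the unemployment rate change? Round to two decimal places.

The unemployment rate changes by +7.99 percentage points.

Initially, labor force = 172.84 + 15.80 = 188.64 thousand, so u = 15.80/188.64 = 8.38%.
After the change, unemployed and labor force both rise by 18.03 → E = 172.84, U = 33.83, labor force = 206.67 thousand.
New unemployment rate = 33.83 / 206.67 = 16.37%.
Change = 16.37% − 8.38% = +7.99 percentage points.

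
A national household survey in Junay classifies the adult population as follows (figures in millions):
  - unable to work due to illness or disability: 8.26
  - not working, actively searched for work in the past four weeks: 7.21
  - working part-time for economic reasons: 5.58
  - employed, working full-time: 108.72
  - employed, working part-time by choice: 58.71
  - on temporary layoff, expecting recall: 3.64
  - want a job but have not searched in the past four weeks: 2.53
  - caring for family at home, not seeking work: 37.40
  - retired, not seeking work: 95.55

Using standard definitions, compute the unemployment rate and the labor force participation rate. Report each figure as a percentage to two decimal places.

Unemployment rate ≈ 5.90%; labor force participation rate ≈ 56.12%.

Employed = 5.58 + 108.72 + 58.71 = 173.01 million (anyone who worked, including part-time for economic reasons, counts as employed).
Unemployed = 7.21 + 3.64 = 10.85 million (jobless and actively searching, or on temporary layoff).
Labor force = 173.01 + 10.85 = 183.86 million.
Not in labor force = 8.26 + 2.53 + 37.40 + 95.55 = 143.74 million (those not working and not actively searching are outside the labor force — including those who want a job but have given up searching).
Civilian working-age population = 183.86 + 143.74 = 327.60 million.
Unemployment rate = 10.85 / 183.86 = 5.90%.
Labor force participation rate = 183.86 / 327.60 = 56.12%.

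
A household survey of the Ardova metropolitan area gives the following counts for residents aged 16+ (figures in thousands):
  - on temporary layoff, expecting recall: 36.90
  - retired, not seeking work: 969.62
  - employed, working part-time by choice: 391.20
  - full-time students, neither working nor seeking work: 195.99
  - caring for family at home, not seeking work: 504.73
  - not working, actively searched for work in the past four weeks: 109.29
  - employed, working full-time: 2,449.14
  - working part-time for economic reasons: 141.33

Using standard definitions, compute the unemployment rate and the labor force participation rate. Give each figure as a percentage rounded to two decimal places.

Unemployment rate ≈ 4.67%; labor force participation rate ≈ 65.19%.

Employed = 391.20 + 2,449.14 + 141.33 = 2,981.67 thousand (anyone who worked, including part-time for economic reasons, counts as employed).
Unemployed = 36.90 + 109.29 = 146.19 thousand (jobless and actively searching, or on temporary layoff).
Labor force = 2,981.67 + 146.19 = 3,127.86 thousand.
Not in labor force = 969.62 + 195.99 + 504.73 = 1,670.34 thousand (those not working and not actively searching are outside the labor force).
Civilian working-age population = 3,127.86 + 1,670.34 = 4,798.20 thousand.
Unemployment rate = 146.19 / 3,127.86 = 4.67%.
Labor force participation rate = 3,127.86 / 4,798.20 = 65.19%.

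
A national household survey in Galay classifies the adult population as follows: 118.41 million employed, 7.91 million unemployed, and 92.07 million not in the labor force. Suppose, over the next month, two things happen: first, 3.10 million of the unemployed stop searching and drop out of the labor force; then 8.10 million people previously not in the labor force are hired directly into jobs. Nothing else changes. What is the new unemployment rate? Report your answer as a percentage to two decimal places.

Initially, labor force = 118.41 + 7.91 = 126.32 million, so u = 7.91/126.32 = 6.26%.
After the first change, unemployed and labor force both fall by 3.10 → E = 118.41, U = 4.81, labor force = 123.22 million.
After the second change, employed and labor force both rise by 8.10; unemployed unchanged → E = 126.51, U = 4.81, labor force = 131.32 million.
New unemployment rate = 4.81 / 131.32 = 3.66%.

New unemployment rate ≈ 3.66%.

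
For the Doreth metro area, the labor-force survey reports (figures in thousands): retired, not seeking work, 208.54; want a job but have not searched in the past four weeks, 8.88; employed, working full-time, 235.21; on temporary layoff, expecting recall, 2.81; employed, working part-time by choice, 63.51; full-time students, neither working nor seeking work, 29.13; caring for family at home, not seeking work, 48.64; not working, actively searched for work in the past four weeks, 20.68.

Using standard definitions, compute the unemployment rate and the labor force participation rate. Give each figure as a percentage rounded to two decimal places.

Employed = 235.21 + 63.51 = 298.72 thousand.
Unemployed = 2.81 + 20.68 = 23.49 thousand (jobless and actively searching, or on temporary layoff).
Labor force = 298.72 + 23.49 = 322.21 thousand.
Not in labor force = 208.54 + 8.88 + 29.13 + 48.64 = 295.19 thousand (those not working and not actively searching are outside the labor force — including those who want a job but have given up searching).
Civilian working-age population = 322.21 + 295.19 = 617.40 thousand.
Unemployment rate = 23.49 / 322.21 = 7.29%.
Labor force participation rate = 322.21 / 617.40 = 52.19%.

Unemployment rate ≈ 7.29%; labor force participation rate ≈ 52.19%.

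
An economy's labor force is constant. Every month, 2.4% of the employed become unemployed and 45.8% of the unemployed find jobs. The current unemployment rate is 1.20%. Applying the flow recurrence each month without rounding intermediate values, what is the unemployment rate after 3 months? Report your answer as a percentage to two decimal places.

With a fixed labor force, u_{t+1} = u_t + s·(1−u_t) − f·u_t = u_t·(1−s−f) + s.
Here 1−s−f = 0.518 and s = 0.024.
u_1 = 0.012000 × 0.518 + 0.024 = 0.030216.
u_2 = 0.030216 × 0.518 + 0.024 = 0.039652.
u_3 = 0.039652 × 0.518 + 0.024 = 0.044540.

Unemployment rate after three months ≈ 4.45%.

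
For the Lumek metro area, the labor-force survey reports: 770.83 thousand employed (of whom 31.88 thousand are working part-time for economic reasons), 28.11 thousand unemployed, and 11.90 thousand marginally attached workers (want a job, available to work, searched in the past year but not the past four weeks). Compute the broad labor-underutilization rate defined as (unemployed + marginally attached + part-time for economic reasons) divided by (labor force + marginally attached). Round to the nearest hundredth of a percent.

Broad underutilization rate ≈ 8.87%.

Labor force = 770.83 + 28.11 = 798.94 thousand.
Numerator = 28.11 + 11.90 + 31.88 = 71.89 thousand.
Denominator = 798.94 + 11.90 = 810.84 thousand.
Broad rate = 71.89 / 810.84 = 8.87%.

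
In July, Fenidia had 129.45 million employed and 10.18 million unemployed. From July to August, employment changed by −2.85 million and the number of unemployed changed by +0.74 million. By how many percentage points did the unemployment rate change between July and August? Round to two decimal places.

July: labor force = 129.45 + 10.18 = 139.63; u = 10.18/139.63 = 7.29%.
August: labor force = 126.60 + 10.92 = 137.52; u = 10.92/137.52 = 7.94%.
Change = 7.94% − 7.29% = +0.65 pp.

The unemployment rate changed by +0.65 percentage points.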